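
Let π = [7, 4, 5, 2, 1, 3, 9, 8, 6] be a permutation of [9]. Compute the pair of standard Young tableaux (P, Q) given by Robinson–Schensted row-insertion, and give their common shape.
P = [1, 3, 6] / [2, 5, 8] / [4, 9] / [7];  Q = [1, 3, 7] / [2, 6, 8] / [4, 9] / [5];  common shape = (3, 3, 2, 1)

Row-insert the values π_1, π_2, … into P one at a time, bumping the leftmost entry strictly greater than the inserted value down to the next row. The recording tableau Q records, in position (i, j), the step at which that cell was added to P.
  Insert 7 (step 1): P = [7];  Q = [1]
  Insert 4 (step 2): P = [4] / [7];  Q = [1] / [2]
  Insert 5 (step 3): P = [4, 5] / [7];  Q = [1, 3] / [2]
  Insert 2 (step 4): P = [2, 5] / [4] / [7];  Q = [1, 3] / [2] / [4]
  Insert 1 (step 5): P = [1, 5] / [2] / [4] / [7];  Q = [1, 3] / [2] / [4] / [5]
  Insert 3 (step 6): P = [1, 3] / [2, 5] / [4] / [7];  Q = [1, 3] / [2, 6] / [4] / [5]
  Insert 9 (step 7): P = [1, 3, 9] / [2, 5] / [4] / [7];  Q = [1, 3, 7] / [2, 6] / [4] / [5]
  Insert 8 (step 8): P = [1, 3, 8] / [2, 5, 9] / [4] / [7];  Q = [1, 3, 7] / [2, 6, 8] / [4] / [5]
  Insert 6 (step 9): P = [1, 3, 6] / [2, 5, 8] / [4, 9] / [7];  Q = [1, 3, 7] / [2, 6, 8] / [4, 9] / [5]
Final shape: (3, 3, 2, 1).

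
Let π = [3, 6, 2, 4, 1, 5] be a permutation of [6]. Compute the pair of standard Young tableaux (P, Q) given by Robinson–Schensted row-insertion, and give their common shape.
P = [1, 4, 5] / [2, 6] / [3];  Q = [1, 2, 6] / [3, 4] / [5];  common shape = (3, 2, 1)

Row-insert the values π_1, π_2, … into P one at a time, bumping the leftmost entry strictly greater than the inserted value down to the next row. The recording tableau Q records, in position (i, j), the step at which that cell was added to P.
  Insert 3 (step 1): P = [3];  Q = [1]
  Insert 6 (step 2): P = [3, 6];  Q = [1, 2]
  Insert 2 (step 3): P = [2, 6] / [3];  Q = [1, 2] / [3]
  Insert 4 (step 4): P = [2, 4] / [3, 6];  Q = [1, 2] / [3, 4]
  Insert 1 (step 5): P = [1, 4] / [2, 6] / [3];  Q = [1, 2] / [3, 4] / [5]
  Insert 5 (step 6): P = [1, 4, 5] / [2, 6] / [3];  Q = [1, 2, 6] / [3, 4] / [5]
Final shape: (3, 2, 1).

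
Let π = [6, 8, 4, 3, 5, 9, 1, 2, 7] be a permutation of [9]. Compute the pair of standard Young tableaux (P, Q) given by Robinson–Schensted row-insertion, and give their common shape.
P = [1, 2, 7] / [3, 5, 9] / [4, 8] / [6];  Q = [1, 2, 6] / [3, 5, 9] / [4, 8] / [7];  common shape = (3, 3, 2, 1)

Row-insert the values π_1, π_2, … into P one at a time, bumping the leftmost entry strictly greater than the inserted value down to the next row. The recording tableau Q records, in position (i, j), the step at which that cell was added to P.
  Insert 6 (step 1): P = [6];  Q = [1]
  Insert 8 (step 2): P = [6, 8];  Q = [1, 2]
  Insert 4 (step 3): P = [4, 8] / [6];  Q = [1, 2] / [3]
  Insert 3 (step 4): P = [3, 8] / [4] / [6];  Q = [1, 2] / [3] / [4]
  Insert 5 (step 5): P = [3, 5] / [4, 8] / [6];  Q = [1, 2] / [3, 5] / [4]
  Insert 9 (step 6): P = [3, 5, 9] / [4, 8] / [6];  Q = [1, 2, 6] / [3, 5] / [4]
  Insert 1 (step 7): P = [1, 5, 9] / [3, 8] / [4] / [6];  Q = [1, 2, 6] / [3, 5] / [4] / [7]
  Insert 2 (step 8): P = [1, 2, 9] / [3, 5] / [4, 8] / [6];  Q = [1, 2, 6] / [3, 5] / [4, 8] / [7]
  Insert 7 (step 9): P = [1, 2, 7] / [3, 5, 9] / [4, 8] / [6];  Q = [1, 2, 6] / [3, 5, 9] / [4, 8] / [7]
Final shape: (3, 3, 2, 1).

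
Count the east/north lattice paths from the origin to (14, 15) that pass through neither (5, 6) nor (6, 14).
Number of paths = 54784902

Inclusion–exclusion. Total paths: C(29, 14) = 77558760. Through P₁: C(11, 5)·C(18, 9) = 22462440. Through P₂: C(20, 6)·C(9, 8) = 348840. Since P₁ is strictly southwest of P₂, a monotone path through both must visit P₁ then P₂; paths through both = C(11, 5)·C(9, 1)·C(9, 8) = 37422. Avoid both = 77558760 − 22462440 − 348840 + 37422 = 54784902.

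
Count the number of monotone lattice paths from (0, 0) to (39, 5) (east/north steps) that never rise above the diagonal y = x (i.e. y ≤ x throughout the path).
Number of paths = 950257

By the reflection principle (André's argument), the number of monotone paths to (39, 5) with n ≤ m that never go above y = x is C(44, 39) − C(44, 40) = 1086008 − 135751 = 950257.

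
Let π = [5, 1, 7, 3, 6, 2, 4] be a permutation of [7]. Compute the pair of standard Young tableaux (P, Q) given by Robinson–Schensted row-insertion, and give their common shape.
P = [1, 2, 4] / [3, 6] / [5, 7];  Q = [1, 3, 5] / [2, 4] / [6, 7];  common shape = (3, 2, 2)

Row-insert the values π_1, π_2, … into P one at a time, bumping the leftmost entry strictly greater than the inserted value down to the next row. The recording tableau Q records, in position (i, j), the step at which that cell was added to P.
  Insert 5 (step 1): P = [5];  Q = [1]
  Insert 1 (step 2): P = [1] / [5];  Q = [1] / [2]
  Insert 7 (step 3): P = [1, 7] / [5];  Q = [1, 3] / [2]
  Insert 3 (step 4): P = [1, 3] / [5, 7];  Q = [1, 3] / [2, 4]
  Insert 6 (step 5): P = [1, 3, 6] / [5, 7];  Q = [1, 3, 5] / [2, 4]
  Insert 2 (step 6): P = [1, 2, 6] / [3, 7] / [5];  Q = [1, 3, 5] / [2, 4] / [6]
  Insert 4 (step 7): P = [1, 2, 4] / [3, 6] / [5, 7];  Q = [1, 3, 5] / [2, 4] / [6, 7]
Final shape: (3, 2, 2).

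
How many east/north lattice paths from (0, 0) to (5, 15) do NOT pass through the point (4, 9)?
Number of paths = 10499

Total paths from (0, 0) to (5, 15): C(20, 5) = 15504. Paths through (4, 9): (paths (0, 0) → (4, 9)) × (paths (4, 9) → (5, 15)) = C(13, 4) · C(7, 1) = 715 · 7 = 5005. Avoidance count = 15504 − 5005 = 10499.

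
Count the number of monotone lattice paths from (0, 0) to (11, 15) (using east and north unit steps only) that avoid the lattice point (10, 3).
Number of paths = 7722442

Total paths from (0, 0) to (11, 15): C(26, 11) = 7726160. Paths through (10, 3): (paths (0, 0) → (10, 3)) × (paths (10, 3) → (11, 15)) = C(13, 10) · C(13, 1) = 286 · 13 = 3718. Avoidance count = 7726160 − 3718 = 7722442.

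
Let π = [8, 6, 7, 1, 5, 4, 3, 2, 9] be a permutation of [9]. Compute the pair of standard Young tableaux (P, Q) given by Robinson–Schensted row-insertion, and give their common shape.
P = [1, 2, 9] / [3, 7] / [4] / [5] / [6] / [8];  Q = [1, 3, 9] / [2, 5] / [4] / [6] / [7] / [8];  common shape = (3, 2, 1, 1, 1, 1)

Row-insert the values π_1, π_2, … into P one at a time, bumping the leftmost entry strictly greater than the inserted value down to the next row. The recording tableau Q records, in position (i, j), the step at which that cell was added to P.
  Insert 8 (step 1): P = [8];  Q = [1]
  Insert 6 (step 2): P = [6] / [8];  Q = [1] / [2]
  Insert 7 (step 3): P = [6, 7] / [8];  Q = [1, 3] / [2]
  Insert 1 (step 4): P = [1, 7] / [6] / [8];  Q = [1, 3] / [2] / [4]
  Insert 5 (step 5): P = [1, 5] / [6, 7] / [8];  Q = [1, 3] / [2, 5] / [4]
  Insert 4 (step 6): P = [1, 4] / [5, 7] / [6] / [8];  Q = [1, 3] / [2, 5] / [4] / [6]
  Insert 3 (step 7): P = [1, 3] / [4, 7] / [5] / [6] / [8];  Q = [1, 3] / [2, 5] / [4] / [6] / [7]
  Insert 2 (step 8): P = [1, 2] / [3, 7] / [4] / [5] / [6] / [8];  Q = [1, 3] / [2, 5] / [4] / [6] / [7] / [8]
  Insert 9 (step 9): P = [1, 2, 9] / [3, 7] / [4] / [5] / [6] / [8];  Q = [1, 3, 9] / [2, 5] / [4] / [6] / [7] / [8]
Final shape: (3, 2, 1, 1, 1, 1).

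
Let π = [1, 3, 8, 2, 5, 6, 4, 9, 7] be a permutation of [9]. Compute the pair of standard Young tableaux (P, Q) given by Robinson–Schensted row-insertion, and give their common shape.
P = [1, 2, 4, 6, 7] / [3, 5, 9] / [8];  Q = [1, 2, 3, 6, 8] / [4, 5, 9] / [7];  common shape = (5, 3, 1)

Row-insert the values π_1, π_2, … into P one at a time, bumping the leftmost entry strictly greater than the inserted value down to the next row. The recording tableau Q records, in position (i, j), the step at which that cell was added to P.
  Insert 1 (step 1): P = [1];  Q = [1]
  Insert 3 (step 2): P = [1, 3];  Q = [1, 2]
  Insert 8 (step 3): P = [1, 3, 8];  Q = [1, 2, 3]
  Insert 2 (step 4): P = [1, 2, 8] / [3];  Q = [1, 2, 3] / [4]
  Insert 5 (step 5): P = [1, 2, 5] / [3, 8];  Q = [1, 2, 3] / [4, 5]
  Insert 6 (step 6): P = [1, 2, 5, 6] / [3, 8];  Q = [1, 2, 3, 6] / [4, 5]
  Insert 4 (step 7): P = [1, 2, 4, 6] / [3, 5] / [8];  Q = [1, 2, 3, 6] / [4, 5] / [7]
  Insert 9 (step 8): P = [1, 2, 4, 6, 9] / [3, 5] / [8];  Q = [1, 2, 3, 6, 8] / [4, 5] / [7]
  Insert 7 (step 9): P = [1, 2, 4, 6, 7] / [3, 5, 9] / [8];  Q = [1, 2, 3, 6, 8] / [4, 5, 9] / [7]
Final shape: (5, 3, 1).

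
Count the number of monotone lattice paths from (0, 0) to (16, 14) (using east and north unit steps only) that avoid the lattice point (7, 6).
Number of paths = 103706715

Total paths from (0, 0) to (16, 14): C(30, 16) = 145422675. Paths through (7, 6): (paths (0, 0) → (7, 6)) × (paths (7, 6) → (16, 14)) = C(13, 7) · C(17, 9) = 1716 · 24310 = 41715960. Avoidance count = 145422675 − 41715960 = 103706715.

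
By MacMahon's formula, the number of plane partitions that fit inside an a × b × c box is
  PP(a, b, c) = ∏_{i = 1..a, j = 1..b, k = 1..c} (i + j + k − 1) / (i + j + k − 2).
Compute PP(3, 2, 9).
PP(3, 2, 9) = 15730

Evaluate the triple product over i = 1..3, j = 1..2, k = 1..9. The factors are (2/1) · (3/2) · (4/3) · (5/4) · (6/5) · (7/6) · (8/7) · (9/8) · … (54 factors total). The numerators and denominators telescope so the product is an integer; carrying out the multiplication exactly gives PP(3, 2, 9) = 15730.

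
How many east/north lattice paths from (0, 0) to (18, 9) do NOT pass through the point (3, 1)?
Number of paths = 2725569

Total paths from (0, 0) to (18, 9): C(27, 18) = 4686825. Paths through (3, 1): (paths (0, 0) → (3, 1)) × (paths (3, 1) → (18, 9)) = C(4, 3) · C(23, 15) = 4 · 490314 = 1961256. Avoidance count = 4686825 − 1961256 = 2725569.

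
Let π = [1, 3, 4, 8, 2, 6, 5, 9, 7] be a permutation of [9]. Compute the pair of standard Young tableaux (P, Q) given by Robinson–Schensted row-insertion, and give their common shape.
P = [1, 2, 4, 5, 7] / [3, 6, 9] / [8];  Q = [1, 2, 3, 4, 8] / [5, 6, 9] / [7];  common shape = (5, 3, 1)

Row-insert the values π_1, π_2, … into P one at a time, bumping the leftmost entry strictly greater than the inserted value down to the next row. The recording tableau Q records, in position (i, j), the step at which that cell was added to P.
  Insert 1 (step 1): P = [1];  Q = [1]
  Insert 3 (step 2): P = [1, 3];  Q = [1, 2]
  Insert 4 (step 3): P = [1, 3, 4];  Q = [1, 2, 3]
  Insert 8 (step 4): P = [1, 3, 4, 8];  Q = [1, 2, 3, 4]
  Insert 2 (step 5): P = [1, 2, 4, 8] / [3];  Q = [1, 2, 3, 4] / [5]
  Insert 6 (step 6): P = [1, 2, 4, 6] / [3, 8];  Q = [1, 2, 3, 4] / [5, 6]
  Insert 5 (step 7): P = [1, 2, 4, 5] / [3, 6] / [8];  Q = [1, 2, 3, 4] / [5, 6] / [7]
  Insert 9 (step 8): P = [1, 2, 4, 5, 9] / [3, 6] / [8];  Q = [1, 2, 3, 4, 8] / [5, 6] / [7]
  Insert 7 (step 9): P = [1, 2, 4, 5, 7] / [3, 6, 9] / [8];  Q = [1, 2, 3, 4, 8] / [5, 6, 9] / [7]
Final shape: (5, 3, 1).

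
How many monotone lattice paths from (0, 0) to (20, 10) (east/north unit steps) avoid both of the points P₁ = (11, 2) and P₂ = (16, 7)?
Number of paths = 20256300

Inclusion–exclusion. Total paths: C(30, 20) = 30045015. Through P₁: C(13, 11)·C(17, 9) = 1896180. Through P₂: C(23, 16)·C(7, 4) = 8580495. Since P₁ is strictly southwest of P₂, a monotone path through both must visit P₁ then P₂; paths through both = C(13, 11)·C(10, 5)·C(7, 4) = 687960. Avoid both = 30045015 − 1896180 − 8580495 + 687960 = 20256300.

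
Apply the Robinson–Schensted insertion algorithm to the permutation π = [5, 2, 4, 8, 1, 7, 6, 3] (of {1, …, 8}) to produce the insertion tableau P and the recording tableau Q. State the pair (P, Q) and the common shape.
P = [1, 3, 6] / [2, 4] / [5, 7] / [8];  Q = [1, 3, 4] / [2, 6] / [5, 7] / [8];  common shape = (3, 2, 2, 1)

Row-insert the values π_1, π_2, … into P one at a time, bumping the leftmost entry strictly greater than the inserted value down to the next row. The recording tableau Q records, in position (i, j), the step at which that cell was added to P.
  Insert 5 (step 1): P = [5];  Q = [1]
  Insert 2 (step 2): P = [2] / [5];  Q = [1] / [2]
  Insert 4 (step 3): P = [2, 4] / [5];  Q = [1, 3] / [2]
  Insert 8 (step 4): P = [2, 4, 8] / [5];  Q = [1, 3, 4] / [2]
  Insert 1 (step 5): P = [1, 4, 8] / [2] / [5];  Q = [1, 3, 4] / [2] / [5]
  Insert 7 (step 6): P = [1, 4, 7] / [2, 8] / [5];  Q = [1, 3, 4] / [2, 6] / [5]
  Insert 6 (step 7): P = [1, 4, 6] / [2, 7] / [5, 8];  Q = [1, 3, 4] / [2, 6] / [5, 7]
  Insert 3 (step 8): P = [1, 3, 6] / [2, 4] / [5, 7] / [8];  Q = [1, 3, 4] / [2, 6] / [5, 7] / [8]
Final shape: (3, 2, 2, 1).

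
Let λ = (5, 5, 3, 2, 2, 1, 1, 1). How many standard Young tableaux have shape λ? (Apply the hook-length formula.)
# SYT of shape (5, 5, 3, 2, 2, 1, 1, 1) = 119041650

Hook-length formula: f^λ = n! / Π hook(c), product over all cells c of the Young diagram. For λ = (5, 5, 3, 2, 2, 1, 1, 1), n = 20 boxes. Hook lengths by row (left-to-right, top-to-bottom): [12, 8, 5, 3, 2]; [11, 7, 4, 2, 1]; [8, 4, 1]; [6, 2]; [5, 1]; [3]; [2]; [1]. Product of hooks = 20437401600. So f^λ = 20! / 20437401600 = 2432902008176640000 / 20437401600 = 119041650.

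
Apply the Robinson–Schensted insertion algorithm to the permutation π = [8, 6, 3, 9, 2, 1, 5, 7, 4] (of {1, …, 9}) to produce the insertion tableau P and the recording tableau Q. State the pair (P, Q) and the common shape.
P = [1, 4, 7] / [2, 5] / [3, 9] / [6] / [8];  Q = [1, 4, 8] / [2, 7] / [3, 9] / [5] / [6];  common shape = (3, 2, 2, 1, 1)

Row-insert the values π_1, π_2, … into P one at a time, bumping the leftmost entry strictly greater than the inserted value down to the next row. The recording tableau Q records, in position (i, j), the step at which that cell was added to P.
  Insert 8 (step 1): P = [8];  Q = [1]
  Insert 6 (step 2): P = [6] / [8];  Q = [1] / [2]
  Insert 3 (step 3): P = [3] / [6] / [8];  Q = [1] / [2] / [3]
  Insert 9 (step 4): P = [3, 9] / [6] / [8];  Q = [1, 4] / [2] / [3]
  Insert 2 (step 5): P = [2, 9] / [3] / [6] / [8];  Q = [1, 4] / [2] / [3] / [5]
  Insert 1 (step 6): P = [1, 9] / [2] / [3] / [6] / [8];  Q = [1, 4] / [2] / [3] / [5] / [6]
  Insert 5 (step 7): P = [1, 5] / [2, 9] / [3] / [6] / [8];  Q = [1, 4] / [2, 7] / [3] / [5] / [6]
  Insert 7 (step 8): P = [1, 5, 7] / [2, 9] / [3] / [6] / [8];  Q = [1, 4, 8] / [2, 7] / [3] / [5] / [6]
  Insert 4 (step 9): P = [1, 4, 7] / [2, 5] / [3, 9] / [6] / [8];  Q = [1, 4, 8] / [2, 7] / [3, 9] / [5] / [6]
Final shape: (3, 2, 2, 1, 1).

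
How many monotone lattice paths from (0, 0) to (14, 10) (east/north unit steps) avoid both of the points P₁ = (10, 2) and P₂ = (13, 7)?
Number of paths = 1633290

Inclusion–exclusion. Total paths: C(24, 14) = 1961256. Through P₁: C(12, 10)·C(12, 4) = 32670. Through P₂: C(20, 13)·C(4, 1) = 310080. Since P₁ is strictly southwest of P₂, a monotone path through both must visit P₁ then P₂; paths through both = C(12, 10)·C(8, 3)·C(4, 1) = 14784. Avoid both = 1961256 − 32670 − 310080 + 14784 = 1633290.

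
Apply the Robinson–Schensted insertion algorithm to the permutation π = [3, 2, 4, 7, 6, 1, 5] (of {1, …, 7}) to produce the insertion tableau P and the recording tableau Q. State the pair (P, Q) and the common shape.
P = [1, 4, 5] / [2, 6] / [3, 7];  Q = [1, 3, 4] / [2, 5] / [6, 7];  common shape = (3, 2, 2)

Row-insert the values π_1, π_2, … into P one at a time, bumping the leftmost entry strictly greater than the inserted value down to the next row. The recording tableau Q records, in position (i, j), the step at which that cell was added to P.
  Insert 3 (step 1): P = [3];  Q = [1]
  Insert 2 (step 2): P = [2] / [3];  Q = [1] / [2]
  Insert 4 (step 3): P = [2, 4] / [3];  Q = [1, 3] / [2]
  Insert 7 (step 4): P = [2, 4, 7] / [3];  Q = [1, 3, 4] / [2]
  Insert 6 (step 5): P = [2, 4, 6] / [3, 7];  Q = [1, 3, 4] / [2, 5]
  Insert 1 (step 6): P = [1, 4, 6] / [2, 7] / [3];  Q = [1, 3, 4] / [2, 5] / [6]
  Insert 5 (step 7): P = [1, 4, 5] / [2, 6] / [3, 7];  Q = [1, 3, 4] / [2, 5] / [6, 7]
Final shape: (3, 2, 2).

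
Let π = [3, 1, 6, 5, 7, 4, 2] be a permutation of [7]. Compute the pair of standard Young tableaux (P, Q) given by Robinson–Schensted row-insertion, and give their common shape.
P = [1, 2, 7] / [3, 4] / [5] / [6];  Q = [1, 3, 5] / [2, 4] / [6] / [7];  common shape = (3, 2, 1, 1)

Row-insert the values π_1, π_2, … into P one at a time, bumping the leftmost entry strictly greater than the inserted value down to the next row. The recording tableau Q records, in position (i, j), the step at which that cell was added to P.
  Insert 3 (step 1): P = [3];  Q = [1]
  Insert 1 (step 2): P = [1] / [3];  Q = [1] / [2]
  Insert 6 (step 3): P = [1, 6] / [3];  Q = [1, 3] / [2]
  Insert 5 (step 4): P = [1, 5] / [3, 6];  Q = [1, 3] / [2, 4]
  Insert 7 (step 5): P = [1, 5, 7] / [3, 6];  Q = [1, 3, 5] / [2, 4]
  Insert 4 (step 6): P = [1, 4, 7] / [3, 5] / [6];  Q = [1, 3, 5] / [2, 4] / [6]
  Insert 2 (step 7): P = [1, 2, 7] / [3, 4] / [5] / [6];  Q = [1, 3, 5] / [2, 4] / [6] / [7]
Final shape: (3, 2, 1, 1).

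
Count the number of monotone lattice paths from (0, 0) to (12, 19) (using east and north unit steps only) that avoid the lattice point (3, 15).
Number of paths = 140537085

Total paths from (0, 0) to (12, 19): C(31, 12) = 141120525. Paths through (3, 15): (paths (0, 0) → (3, 15)) × (paths (3, 15) → (12, 19)) = C(18, 3) · C(13, 9) = 816 · 715 = 583440. Avoidance count = 141120525 − 583440 = 140537085.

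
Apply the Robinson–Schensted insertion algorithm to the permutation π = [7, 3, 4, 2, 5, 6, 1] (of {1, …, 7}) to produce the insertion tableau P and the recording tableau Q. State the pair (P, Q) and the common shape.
P = [1, 4, 5, 6] / [2] / [3] / [7];  Q = [1, 3, 5, 6] / [2] / [4] / [7];  common shape = (4, 1, 1, 1)

Row-insert the values π_1, π_2, … into P one at a time, bumping the leftmost entry strictly greater than the inserted value down to the next row. The recording tableau Q records, in position (i, j), the step at which that cell was added to P.
  Insert 7 (step 1): P = [7];  Q = [1]
  Insert 3 (step 2): P = [3] / [7];  Q = [1] / [2]
  Insert 4 (step 3): P = [3, 4] / [7];  Q = [1, 3] / [2]
  Insert 2 (step 4): P = [2, 4] / [3] / [7];  Q = [1, 3] / [2] / [4]
  Insert 5 (step 5): P = [2, 4, 5] / [3] / [7];  Q = [1, 3, 5] / [2] / [4]
  Insert 6 (step 6): P = [2, 4, 5, 6] / [3] / [7];  Q = [1, 3, 5, 6] / [2] / [4]
  Insert 1 (step 7): P = [1, 4, 5, 6] / [2] / [3] / [7];  Q = [1, 3, 5, 6] / [2] / [4] / [7]
Final shape: (4, 1, 1, 1).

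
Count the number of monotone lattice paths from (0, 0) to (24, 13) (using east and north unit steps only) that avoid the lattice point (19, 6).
Number of paths = 3422204100

Total paths from (0, 0) to (24, 13): C(37, 24) = 3562467300. Paths through (19, 6): (paths (0, 0) → (19, 6)) × (paths (19, 6) → (24, 13)) = C(25, 19) · C(12, 5) = 177100 · 792 = 140263200. Avoidance count = 3562467300 − 140263200 = 3422204100.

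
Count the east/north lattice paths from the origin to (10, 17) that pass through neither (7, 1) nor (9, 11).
Number of paths = 7256509

Inclusion–exclusion. Total paths: C(27, 10) = 8436285. Through P₁: C(8, 7)·C(19, 3) = 7752. Through P₂: C(20, 9)·C(7, 1) = 1175720. Since P₁ is strictly southwest of P₂, a monotone path through both must visit P₁ then P₂; paths through both = C(8, 7)·C(12, 2)·C(7, 1) = 3696. Avoid both = 8436285 − 7752 − 1175720 + 3696 = 7256509.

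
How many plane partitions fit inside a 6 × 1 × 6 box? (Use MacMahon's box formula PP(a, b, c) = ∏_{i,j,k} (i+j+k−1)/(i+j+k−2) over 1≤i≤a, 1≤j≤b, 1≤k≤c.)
PP(6, 1, 6) = 924

Evaluate the triple product over i = 1..6, j = 1..1, k = 1..6. The factors are (2/1) · (3/2) · (4/3) · (5/4) · (6/5) · (7/6) · (3/2) · (4/3) · … (36 factors total). The numerators and denominators telescope so the product is an integer; carrying out the multiplication exactly gives PP(6, 1, 6) = 924.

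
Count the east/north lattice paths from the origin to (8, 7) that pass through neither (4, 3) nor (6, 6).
Number of paths = 2263

Inclusion–exclusion. Total paths: C(15, 8) = 6435. Through P₁: C(7, 4)·C(8, 4) = 2450. Through P₂: C(12, 6)·C(3, 2) = 2772. Since P₁ is strictly southwest of P₂, a monotone path through both must visit P₁ then P₂; paths through both = C(7, 4)·C(5, 2)·C(3, 2) = 1050. Avoid both = 6435 − 2450 − 2772 + 1050 = 2263.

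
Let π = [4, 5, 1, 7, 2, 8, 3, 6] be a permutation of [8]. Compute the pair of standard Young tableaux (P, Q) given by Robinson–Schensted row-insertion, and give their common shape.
P = [1, 2, 3, 6] / [4, 5, 7, 8];  Q = [1, 2, 4, 6] / [3, 5, 7, 8];  common shape = (4, 4)

Row-insert the values π_1, π_2, … into P one at a time, bumping the leftmost entry strictly greater than the inserted value down to the next row. The recording tableau Q records, in position (i, j), the step at which that cell was added to P.
  Insert 4 (step 1): P = [4];  Q = [1]
  Insert 5 (step 2): P = [4, 5];  Q = [1, 2]
  Insert 1 (step 3): P = [1, 5] / [4];  Q = [1, 2] / [3]
  Insert 7 (step 4): P = [1, 5, 7] / [4];  Q = [1, 2, 4] / [3]
  Insert 2 (step 5): P = [1, 2, 7] / [4, 5];  Q = [1, 2, 4] / [3, 5]
  Insert 8 (step 6): P = [1, 2, 7, 8] / [4, 5];  Q = [1, 2, 4, 6] / [3, 5]
  Insert 3 (step 7): P = [1, 2, 3, 8] / [4, 5, 7];  Q = [1, 2, 4, 6] / [3, 5, 7]
  Insert 6 (step 8): P = [1, 2, 3, 6] / [4, 5, 7, 8];  Q = [1, 2, 4, 6] / [3, 5, 7, 8]
Final shape: (4, 4).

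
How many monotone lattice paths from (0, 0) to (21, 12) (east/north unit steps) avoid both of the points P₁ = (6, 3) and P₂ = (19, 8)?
Number of paths = 222481539

Inclusion–exclusion. Total paths: C(33, 21) = 354817320. Through P₁: C(9, 6)·C(24, 15) = 109830336. Through P₂: C(27, 19)·C(6, 2) = 33301125. Since P₁ is strictly southwest of P₂, a monotone path through both must visit P₁ then P₂; paths through both = C(9, 6)·C(18, 13)·C(6, 2) = 10795680. Avoid both = 354817320 − 109830336 − 33301125 + 10795680 = 222481539.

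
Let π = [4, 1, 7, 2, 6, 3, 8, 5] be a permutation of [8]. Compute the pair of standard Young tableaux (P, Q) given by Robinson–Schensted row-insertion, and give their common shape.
P = [1, 2, 3, 5] / [4, 6, 8] / [7];  Q = [1, 3, 5, 7] / [2, 4, 8] / [6];  common shape = (4, 3, 1)

Row-insert the values π_1, π_2, … into P one at a time, bumping the leftmost entry strictly greater than the inserted value down to the next row. The recording tableau Q records, in position (i, j), the step at which that cell was added to P.
  Insert 4 (step 1): P = [4];  Q = [1]
  Insert 1 (step 2): P = [1] / [4];  Q = [1] / [2]
  Insert 7 (step 3): P = [1, 7] / [4];  Q = [1, 3] / [2]
  Insert 2 (step 4): P = [1, 2] / [4, 7];  Q = [1, 3] / [2, 4]
  Insert 6 (step 5): P = [1, 2, 6] / [4, 7];  Q = [1, 3, 5] / [2, 4]
  Insert 3 (step 6): P = [1, 2, 3] / [4, 6] / [7];  Q = [1, 3, 5] / [2, 4] / [6]
  Insert 8 (step 7): P = [1, 2, 3, 8] / [4, 6] / [7];  Q = [1, 3, 5, 7] / [2, 4] / [6]
  Insert 5 (step 8): P = [1, 2, 3, 5] / [4, 6, 8] / [7];  Q = [1, 3, 5, 7] / [2, 4, 8] / [6]
Final shape: (4, 3, 1).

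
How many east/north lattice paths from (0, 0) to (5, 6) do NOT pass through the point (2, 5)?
Number of paths = 378

Total paths from (0, 0) to (5, 6): C(11, 5) = 462. Paths through (2, 5): (paths (0, 0) → (2, 5)) × (paths (2, 5) → (5, 6)) = C(7, 2) · C(4, 3) = 21 · 4 = 84. Avoidance count = 462 − 84 = 378.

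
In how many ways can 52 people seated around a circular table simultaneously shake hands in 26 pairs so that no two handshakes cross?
C_26 = 18367353072152

These noncrossing handshakes are counted by the Catalan number C_n = (1/(n + 1)) · C(2n, n). For n = 26: C_26 = (1/27) · C(52, 26) = 495918532948104/27 = 18367353072152.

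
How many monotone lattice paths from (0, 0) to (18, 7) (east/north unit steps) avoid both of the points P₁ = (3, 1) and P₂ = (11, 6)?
Number of paths = 205820

Inclusion–exclusion. Total paths: C(25, 18) = 480700. Through P₁: C(4, 3)·C(21, 15) = 217056. Through P₂: C(17, 11)·C(8, 7) = 99008. Since P₁ is strictly southwest of P₂, a monotone path through both must visit P₁ then P₂; paths through both = C(4, 3)·C(13, 8)·C(8, 7) = 41184. Avoid both = 480700 − 217056 − 99008 + 41184 = 205820.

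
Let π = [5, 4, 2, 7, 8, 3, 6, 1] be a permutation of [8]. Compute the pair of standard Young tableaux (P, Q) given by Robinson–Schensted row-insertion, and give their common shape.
P = [1, 3, 6] / [2, 7, 8] / [4] / [5];  Q = [1, 4, 5] / [2, 6, 7] / [3] / [8];  common shape = (3, 3, 1, 1)

Row-insert the values π_1, π_2, … into P one at a time, bumping the leftmost entry strictly greater than the inserted value down to the next row. The recording tableau Q records, in position (i, j), the step at which that cell was added to P.
  Insert 5 (step 1): P = [5];  Q = [1]
  Insert 4 (step 2): P = [4] / [5];  Q = [1] / [2]
  Insert 2 (step 3): P = [2] / [4] / [5];  Q = [1] / [2] / [3]
  Insert 7 (step 4): P = [2, 7] / [4] / [5];  Q = [1, 4] / [2] / [3]
  Insert 8 (step 5): P = [2, 7, 8] / [4] / [5];  Q = [1, 4, 5] / [2] / [3]
  Insert 3 (step 6): P = [2, 3, 8] / [4, 7] / [5];  Q = [1, 4, 5] / [2, 6] / [3]
  Insert 6 (step 7): P = [2, 3, 6] / [4, 7, 8] / [5];  Q = [1, 4, 5] / [2, 6, 7] / [3]
  Insert 1 (step 8): P = [1, 3, 6] / [2, 7, 8] / [4] / [5];  Q = [1, 4, 5] / [2, 6, 7] / [3] / [8]
Final shape: (3, 3, 1, 1).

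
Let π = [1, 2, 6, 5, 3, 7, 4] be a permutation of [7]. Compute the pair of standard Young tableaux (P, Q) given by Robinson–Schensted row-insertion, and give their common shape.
P = [1, 2, 3, 4] / [5, 7] / [6];  Q = [1, 2, 3, 6] / [4, 7] / [5];  common shape = (4, 2, 1)

Row-insert the values π_1, π_2, … into P one at a time, bumping the leftmost entry strictly greater than the inserted value down to the next row. The recording tableau Q records, in position (i, j), the step at which that cell was added to P.
  Insert 1 (step 1): P = [1];  Q = [1]
  Insert 2 (step 2): P = [1, 2];  Q = [1, 2]
  Insert 6 (step 3): P = [1, 2, 6];  Q = [1, 2, 3]
  Insert 5 (step 4): P = [1, 2, 5] / [6];  Q = [1, 2, 3] / [4]
  Insert 3 (step 5): P = [1, 2, 3] / [5] / [6];  Q = [1, 2, 3] / [4] / [5]
  Insert 7 (step 6): P = [1, 2, 3, 7] / [5] / [6];  Q = [1, 2, 3, 6] / [4] / [5]
  Insert 4 (step 7): P = [1, 2, 3, 4] / [5, 7] / [6];  Q = [1, 2, 3, 6] / [4, 7] / [5]
Final shape: (4, 2, 1).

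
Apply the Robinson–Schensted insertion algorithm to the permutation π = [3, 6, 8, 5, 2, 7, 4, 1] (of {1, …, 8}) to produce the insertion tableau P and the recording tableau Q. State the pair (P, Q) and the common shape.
P = [1, 4, 7] / [2, 5] / [3, 8] / [6];  Q = [1, 2, 3] / [4, 6] / [5, 7] / [8];  common shape = (3, 2, 2, 1)

Row-insert the values π_1, π_2, … into P one at a time, bumping the leftmost entry strictly greater than the inserted value down to the next row. The recording tableau Q records, in position (i, j), the step at which that cell was added to P.
  Insert 3 (step 1): P = [3];  Q = [1]
  Insert 6 (step 2): P = [3, 6];  Q = [1, 2]
  Insert 8 (step 3): P = [3, 6, 8];  Q = [1, 2, 3]
  Insert 5 (step 4): P = [3, 5, 8] / [6];  Q = [1, 2, 3] / [4]
  Insert 2 (step 5): P = [2, 5, 8] / [3] / [6];  Q = [1, 2, 3] / [4] / [5]
  Insert 7 (step 6): P = [2, 5, 7] / [3, 8] / [6];  Q = [1, 2, 3] / [4, 6] / [5]
  Insert 4 (step 7): P = [2, 4, 7] / [3, 5] / [6, 8];  Q = [1, 2, 3] / [4, 6] / [5, 7]
  Insert 1 (step 8): P = [1, 4, 7] / [2, 5] / [3, 8] / [6];  Q = [1, 2, 3] / [4, 6] / [5, 7] / [8]
Final shape: (3, 2, 2, 1).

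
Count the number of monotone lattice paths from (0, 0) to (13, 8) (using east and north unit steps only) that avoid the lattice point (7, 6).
Number of paths = 155442

Total paths from (0, 0) to (13, 8): C(21, 13) = 203490. Paths through (7, 6): (paths (0, 0) → (7, 6)) × (paths (7, 6) → (13, 8)) = C(13, 7) · C(8, 6) = 1716 · 28 = 48048. Avoidance count = 203490 − 48048 = 155442.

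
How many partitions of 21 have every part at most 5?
p(21, parts ≤ 5) = 221

Use the recurrence p(n, m) = p(n, m−1) + p(n−m, m): either the largest part is < m (count p(n, m−1)) or the largest part is exactly m (remove one copy of m, count p(n−m, m)). With p(0, ·) = 1 this gives p(21, parts ≤ 5) = 221. (By conjugating Young diagrams, this also counts partitions of 21 into at most 5 parts.)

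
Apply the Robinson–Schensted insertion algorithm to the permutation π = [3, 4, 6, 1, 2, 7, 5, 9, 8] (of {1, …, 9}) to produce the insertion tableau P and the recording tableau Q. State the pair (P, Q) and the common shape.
P = [1, 2, 5, 7, 8] / [3, 4, 6, 9];  Q = [1, 2, 3, 6, 8] / [4, 5, 7, 9];  common shape = (5, 4)

Row-insert the values π_1, π_2, … into P one at a time, bumping the leftmost entry strictly greater than the inserted value down to the next row. The recording tableau Q records, in position (i, j), the step at which that cell was added to P.
  Insert 3 (step 1): P = [3];  Q = [1]
  Insert 4 (step 2): P = [3, 4];  Q = [1, 2]
  Insert 6 (step 3): P = [3, 4, 6];  Q = [1, 2, 3]
  Insert 1 (step 4): P = [1, 4, 6] / [3];  Q = [1, 2, 3] / [4]
  Insert 2 (step 5): P = [1, 2, 6] / [3, 4];  Q = [1, 2, 3] / [4, 5]
  Insert 7 (step 6): P = [1, 2, 6, 7] / [3, 4];  Q = [1, 2, 3, 6] / [4, 5]
  Insert 5 (step 7): P = [1, 2, 5, 7] / [3, 4, 6];  Q = [1, 2, 3, 6] / [4, 5, 7]
  Insert 9 (step 8): P = [1, 2, 5, 7, 9] / [3, 4, 6];  Q = [1, 2, 3, 6, 8] / [4, 5, 7]
  Insert 8 (step 9): P = [1, 2, 5, 7, 8] / [3, 4, 6, 9];  Q = [1, 2, 3, 6, 8] / [4, 5, 7, 9]
Final shape: (5, 4).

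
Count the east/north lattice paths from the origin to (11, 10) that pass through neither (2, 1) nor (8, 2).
Number of paths = 202896

Inclusion–exclusion. Total paths: C(21, 11) = 352716. Through P₁: C(3, 2)·C(18, 9) = 145860. Through P₂: C(10, 8)·C(11, 3) = 7425. Since P₁ is strictly southwest of P₂, a monotone path through both must visit P₁ then P₂; paths through both = C(3, 2)·C(7, 6)·C(11, 3) = 3465. Avoid both = 352716 − 145860 − 7425 + 3465 = 202896.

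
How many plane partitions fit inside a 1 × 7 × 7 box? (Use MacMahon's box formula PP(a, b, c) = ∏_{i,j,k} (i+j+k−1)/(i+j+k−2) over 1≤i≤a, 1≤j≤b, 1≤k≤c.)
PP(1, 7, 7) = 3432

Evaluate the triple product over i = 1..1, j = 1..7, k = 1..7. The factors are (2/1) · (3/2) · (4/3) · (5/4) · (6/5) · (7/6) · (8/7) · (3/2) · … (49 factors total). The numerators and denominators telescope so the product is an integer; carrying out the multiplication exactly gives PP(1, 7, 7) = 3432.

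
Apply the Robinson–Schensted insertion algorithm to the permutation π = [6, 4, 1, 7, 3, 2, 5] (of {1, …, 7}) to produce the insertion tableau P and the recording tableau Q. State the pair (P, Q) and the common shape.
P = [1, 2, 5] / [3, 7] / [4] / [6];  Q = [1, 4, 7] / [2, 5] / [3] / [6];  common shape = (3, 2, 1, 1)

Row-insert the values π_1, π_2, … into P one at a time, bumping the leftmost entry strictly greater than the inserted value down to the next row. The recording tableau Q records, in position (i, j), the step at which that cell was added to P.
  Insert 6 (step 1): P = [6];  Q = [1]
  Insert 4 (step 2): P = [4] / [6];  Q = [1] / [2]
  Insert 1 (step 3): P = [1] / [4] / [6];  Q = [1] / [2] / [3]
  Insert 7 (step 4): P = [1, 7] / [4] / [6];  Q = [1, 4] / [2] / [3]
  Insert 3 (step 5): P = [1, 3] / [4, 7] / [6];  Q = [1, 4] / [2, 5] / [3]
  Insert 2 (step 6): P = [1, 2] / [3, 7] / [4] / [6];  Q = [1, 4] / [2, 5] / [3] / [6]
  Insert 5 (step 7): P = [1, 2, 5] / [3, 7] / [4] / [6];  Q = [1, 4, 7] / [2, 5] / [3] / [6]
Final shape: (3, 2, 1, 1).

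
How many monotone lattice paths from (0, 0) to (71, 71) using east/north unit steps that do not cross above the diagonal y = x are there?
C_71 = 5175569924646105559418940193995065716350

These NE paths below the diagonal are counted by the Catalan number C_n = (1/(n + 1)) · C(2n, n). For n = 71: C_71 = (1/72) · C(142, 71) = 372641034574519600278163693967644731577200/72 = 5175569924646105559418940193995065716350.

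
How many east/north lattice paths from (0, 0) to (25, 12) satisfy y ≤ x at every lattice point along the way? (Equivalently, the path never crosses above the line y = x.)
Number of paths = 997490844

By the reflection principle (André's argument), the number of monotone paths to (25, 12) with n ≤ m that never go above y = x is C(37, 25) − C(37, 26) = 1852482996 − 854992152 = 997490844.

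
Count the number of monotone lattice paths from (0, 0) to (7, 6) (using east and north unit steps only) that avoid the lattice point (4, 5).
Number of paths = 1212

Total paths from (0, 0) to (7, 6): C(13, 7) = 1716. Paths through (4, 5): (paths (0, 0) → (4, 5)) × (paths (4, 5) → (7, 6)) = C(9, 4) · C(4, 3) = 126 · 4 = 504. Avoidance count = 1716 − 504 = 1212.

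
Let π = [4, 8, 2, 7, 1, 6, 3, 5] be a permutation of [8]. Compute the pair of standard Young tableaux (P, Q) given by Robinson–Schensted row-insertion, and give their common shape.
P = [1, 3, 5] / [2, 6] / [4, 7] / [8];  Q = [1, 2, 8] / [3, 4] / [5, 6] / [7];  common shape = (3, 2, 2, 1)

Row-insert the values π_1, π_2, … into P one at a time, bumping the leftmost entry strictly greater than the inserted value down to the next row. The recording tableau Q records, in position (i, j), the step at which that cell was added to P.
  Insert 4 (step 1): P = [4];  Q = [1]
  Insert 8 (step 2): P = [4, 8];  Q = [1, 2]
  Insert 2 (step 3): P = [2, 8] / [4];  Q = [1, 2] / [3]
  Insert 7 (step 4): P = [2, 7] / [4, 8];  Q = [1, 2] / [3, 4]
  Insert 1 (step 5): P = [1, 7] / [2, 8] / [4];  Q = [1, 2] / [3, 4] / [5]
  Insert 6 (step 6): P = [1, 6] / [2, 7] / [4, 8];  Q = [1, 2] / [3, 4] / [5, 6]
  Insert 3 (step 7): P = [1, 3] / [2, 6] / [4, 7] / [8];  Q = [1, 2] / [3, 4] / [5, 6] / [7]
  Insert 5 (step 8): P = [1, 3, 5] / [2, 6] / [4, 7] / [8];  Q = [1, 2, 8] / [3, 4] / [5, 6] / [7]
Final shape: (3, 2, 2, 1).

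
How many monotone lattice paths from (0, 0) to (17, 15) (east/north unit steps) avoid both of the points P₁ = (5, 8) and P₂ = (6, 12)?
Number of paths = 496458408

Inclusion–exclusion. Total paths: C(32, 17) = 565722720. Through P₁: C(13, 5)·C(19, 12) = 64849356. Through P₂: C(18, 6)·C(14, 11) = 6757296. Since P₁ is strictly southwest of P₂, a monotone path through both must visit P₁ then P₂; paths through both = C(13, 5)·C(5, 1)·C(14, 11) = 2342340. Avoid both = 565722720 − 64849356 − 6757296 + 2342340 = 496458408.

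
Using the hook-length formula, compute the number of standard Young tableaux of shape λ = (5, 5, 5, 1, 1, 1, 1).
# SYT of shape (5, 5, 5, 1, 1, 1, 1) = 4938024

Hook-length formula: f^λ = n! / Π hook(c), product over all cells c of the Young diagram. For λ = (5, 5, 5, 1, 1, 1, 1), n = 19 boxes. Hook lengths by row (left-to-right, top-to-bottom): [11, 6, 5, 4, 3]; [10, 5, 4, 3, 2]; [9, 4, 3, 2, 1]; [4]; [3]; [2]; [1]. Product of hooks = 24634368000. So f^λ = 19! / 24634368000 = 121645100408832000 / 24634368000 = 4938024.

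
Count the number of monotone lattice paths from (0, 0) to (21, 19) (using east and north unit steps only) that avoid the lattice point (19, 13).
Number of paths = 121555947600

Total paths from (0, 0) to (21, 19): C(40, 21) = 131282408400. Paths through (19, 13): (paths (0, 0) → (19, 13)) × (paths (19, 13) → (21, 19)) = C(32, 19) · C(8, 2) = 347373600 · 28 = 9726460800. Avoidance count = 131282408400 − 9726460800 = 121555947600.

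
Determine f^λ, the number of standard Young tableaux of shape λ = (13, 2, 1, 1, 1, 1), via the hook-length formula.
# SYT of shape (13, 2, 1, 1, 1, 1) = 90440

Hook-length formula: f^λ = n! / Π hook(c), product over all cells c of the Young diagram. For λ = (13, 2, 1, 1, 1, 1), n = 19 boxes. Hook lengths by row (left-to-right, top-to-bottom): [18, 13, 11, 10, 9, 8, 7, 6, 5, 4, 3, 2, 1]; [6, 1]; [4]; [3]; [2]; [1]. Product of hooks = 1345036492800. So f^λ = 19! / 1345036492800 = 121645100408832000 / 1345036492800 = 90440.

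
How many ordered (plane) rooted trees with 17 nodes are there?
C_16 = 35357670

These ordered rooted trees are counted by the Catalan number C_n = (1/(n + 1)) · C(2n, n). For n = 16: C_16 = (1/17) · C(32, 16) = 601080390/17 = 35357670.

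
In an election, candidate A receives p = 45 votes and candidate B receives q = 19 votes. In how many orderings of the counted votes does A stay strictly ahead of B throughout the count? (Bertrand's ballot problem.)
Strict-lead orderings = 3542450488534230

Total orderings of the 64 votes with 45 for A: C(64, 45) = 8719878125622720. By the Bertrand ballot formula (Cycle Lemma / reflection principle), the number of orderings in which A is strictly ahead of B throughout is (p − q)/(p + q) · C(p + q, p) = (45 − 19)/(45 + 19) · 8719878125622720 = 3542450488534230.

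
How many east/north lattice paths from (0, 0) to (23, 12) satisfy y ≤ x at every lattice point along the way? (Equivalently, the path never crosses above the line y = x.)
Number of paths = 417225900

By the reflection principle (André's argument), the number of monotone paths to (23, 12) with n ≤ m that never go above y = x is C(35, 23) − C(35, 24) = 834451800 − 417225900 = 417225900.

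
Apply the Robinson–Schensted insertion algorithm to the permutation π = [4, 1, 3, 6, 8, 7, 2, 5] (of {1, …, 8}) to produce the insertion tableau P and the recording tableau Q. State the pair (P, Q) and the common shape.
P = [1, 2, 5, 7] / [3, 6] / [4, 8];  Q = [1, 3, 4, 5] / [2, 6] / [7, 8];  common shape = (4, 2, 2)

Row-insert the values π_1, π_2, … into P one at a time, bumping the leftmost entry strictly greater than the inserted value down to the next row. The recording tableau Q records, in position (i, j), the step at which that cell was added to P.
  Insert 4 (step 1): P = [4];  Q = [1]
  Insert 1 (step 2): P = [1] / [4];  Q = [1] / [2]
  Insert 3 (step 3): P = [1, 3] / [4];  Q = [1, 3] / [2]
  Insert 6 (step 4): P = [1, 3, 6] / [4];  Q = [1, 3, 4] / [2]
  Insert 8 (step 5): P = [1, 3, 6, 8] / [4];  Q = [1, 3, 4, 5] / [2]
  Insert 7 (step 6): P = [1, 3, 6, 7] / [4, 8];  Q = [1, 3, 4, 5] / [2, 6]
  Insert 2 (step 7): P = [1, 2, 6, 7] / [3, 8] / [4];  Q = [1, 3, 4, 5] / [2, 6] / [7]
  Insert 5 (step 8): P = [1, 2, 5, 7] / [3, 6] / [4, 8];  Q = [1, 3, 4, 5] / [2, 6] / [7, 8]
Final shape: (4, 2, 2).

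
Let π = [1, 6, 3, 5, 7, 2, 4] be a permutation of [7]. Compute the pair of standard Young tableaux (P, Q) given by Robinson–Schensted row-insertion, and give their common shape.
P = [1, 2, 4, 7] / [3, 5] / [6];  Q = [1, 2, 4, 5] / [3, 7] / [6];  common shape = (4, 2, 1)

Row-insert the values π_1, π_2, … into P one at a time, bumping the leftmost entry strictly greater than the inserted value down to the next row. The recording tableau Q records, in position (i, j), the step at which that cell was added to P.
  Insert 1 (step 1): P = [1];  Q = [1]
  Insert 6 (step 2): P = [1, 6];  Q = [1, 2]
  Insert 3 (step 3): P = [1, 3] / [6];  Q = [1, 2] / [3]
  Insert 5 (step 4): P = [1, 3, 5] / [6];  Q = [1, 2, 4] / [3]
  Insert 7 (step 5): P = [1, 3, 5, 7] / [6];  Q = [1, 2, 4, 5] / [3]
  Insert 2 (step 6): P = [1, 2, 5, 7] / [3] / [6];  Q = [1, 2, 4, 5] / [3] / [6]
  Insert 4 (step 7): P = [1, 2, 4, 7] / [3, 5] / [6];  Q = [1, 2, 4, 5] / [3, 7] / [6]
Final shape: (4, 2, 1).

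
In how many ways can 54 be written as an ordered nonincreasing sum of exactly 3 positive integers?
p(54, 3 parts) = 243

Partitions of n into exactly k parts are in bijection with partitions of n − k into at most k parts (subtract 1 from each part). So p(54, exactly 3) = p(51, parts ≤ 3). Computing via the recurrence p(m, j) = p(m, j−1) + p(m−j, j) gives 243.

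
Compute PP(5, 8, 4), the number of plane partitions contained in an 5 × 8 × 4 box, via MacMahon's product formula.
PP(5, 8, 4) = 4789851066

Evaluate the triple product over i = 1..5, j = 1..8, k = 1..4. The factors are (2/1) · (3/2) · (4/3) · (5/4) · (3/2) · (4/3) · (5/4) · (6/5) · … (160 factors total). The numerators and denominators telescope so the product is an integer; carrying out the multiplication exactly gives PP(5, 8, 4) = 4789851066.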